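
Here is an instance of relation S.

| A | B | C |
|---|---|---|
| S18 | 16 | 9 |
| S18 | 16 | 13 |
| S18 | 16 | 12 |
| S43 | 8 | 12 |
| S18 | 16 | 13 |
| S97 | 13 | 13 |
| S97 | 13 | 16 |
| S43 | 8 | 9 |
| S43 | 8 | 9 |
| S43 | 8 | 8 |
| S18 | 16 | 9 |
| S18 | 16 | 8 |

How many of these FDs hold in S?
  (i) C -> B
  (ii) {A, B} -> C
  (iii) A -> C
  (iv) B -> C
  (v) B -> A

(i) C -> B: C=9: 4 rows → B takes values {16, 8} — violation; C=13: 3 rows → B takes values {16, 13} — violation; C=12: 2 rows → B takes values {16, 8} — violation; C=8: 2 rows → B takes values {8, 16} — violation — fails.
(ii) {A, B} -> C: (A=S18, B=16): 6 rows → C takes values {9, 13, 12, 8} — violation; (A=S43, B=8): 4 rows → C takes values {12, 9, 8} — violation; (A=S97, B=13): 2 rows → C takes values {13, 16} — violation — fails.
(iii) A -> C: A=S18: 6 rows → C takes values {9, 13, 12, 8} — violation; A=S43: 4 rows → C takes values {12, 9, 8} — violation; A=S97: 2 rows → C takes values {13, 16} — violation — fails.
(iv) B -> C: B=16: 6 rows → C takes values {9, 13, 12, 8} — violation; B=8: 4 rows → C takes values {12, 9, 8} — violation; B=13: 2 rows → C takes values {13, 16} — violation — fails.
(v) B -> A: every LHS value maps to a single RHS value — holds.
1 of the 5 dependencies holds.

1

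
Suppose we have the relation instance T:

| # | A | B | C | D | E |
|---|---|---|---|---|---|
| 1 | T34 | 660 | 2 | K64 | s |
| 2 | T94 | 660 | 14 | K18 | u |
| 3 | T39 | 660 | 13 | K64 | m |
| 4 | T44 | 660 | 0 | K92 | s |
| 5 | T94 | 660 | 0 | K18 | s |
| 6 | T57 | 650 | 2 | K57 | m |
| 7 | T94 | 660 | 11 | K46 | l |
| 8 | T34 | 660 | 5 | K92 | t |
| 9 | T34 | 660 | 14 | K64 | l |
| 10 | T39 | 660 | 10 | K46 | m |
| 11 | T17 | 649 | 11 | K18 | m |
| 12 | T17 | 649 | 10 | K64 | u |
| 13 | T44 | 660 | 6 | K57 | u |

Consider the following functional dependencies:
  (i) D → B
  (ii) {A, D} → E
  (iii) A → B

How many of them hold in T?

(i) D → B: D=K64: rows 1, 3, 9, 12 → B takes values {660, 649} — violation; D=K18: rows 2, 5, 11 → B takes values {660, 649} — violation; D=K57: rows 6, 13 → B takes values {650, 660} — violation — fails.
(ii) {A, D} → E: (A=T34, D=K64): rows 1, 9 → E takes values {s, l} — violation; (A=T94, D=K18): rows 2, 5 → E takes values {u, s} — violation — fails.
(iii) A → B: every LHS value maps to a single RHS value — holds.
1 of the 3 dependencies holds.

1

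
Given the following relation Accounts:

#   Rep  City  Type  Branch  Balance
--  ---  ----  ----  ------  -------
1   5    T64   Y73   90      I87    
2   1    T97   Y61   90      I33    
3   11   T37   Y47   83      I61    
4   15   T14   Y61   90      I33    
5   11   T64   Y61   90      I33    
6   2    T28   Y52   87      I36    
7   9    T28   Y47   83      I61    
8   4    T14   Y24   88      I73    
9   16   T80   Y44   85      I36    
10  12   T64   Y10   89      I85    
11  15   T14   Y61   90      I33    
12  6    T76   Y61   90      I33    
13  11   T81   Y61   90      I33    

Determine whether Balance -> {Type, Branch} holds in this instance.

Balance=I87: row 1 → {Type,Branch} = (Y73, 90) ✓
Balance=I33: rows 2, 4, 5, 11, 12, 13 → {Type,Branch} = (Y61, 90), (Y61, 90), (Y61, 90), (Y61, 90), (Y61, 90), (Y61, 90) ✓
Balance=I61: rows 3, 7 → {Type,Branch} = (Y47, 83), (Y47, 83) ✓
Balance=I36: rows 6, 9 → {Type,Branch} takes values {(Y52, 87), (Y44, 85)} — violation
Balance=I73: row 8 → {Type,Branch} = (Y24, 88) ✓
Balance=I85: row 10 → {Type,Branch} = (Y10, 89) ✓
Two rows agree on Balance but differ on {Type, Branch}, so Balance -> {Type, Branch} does not hold.

No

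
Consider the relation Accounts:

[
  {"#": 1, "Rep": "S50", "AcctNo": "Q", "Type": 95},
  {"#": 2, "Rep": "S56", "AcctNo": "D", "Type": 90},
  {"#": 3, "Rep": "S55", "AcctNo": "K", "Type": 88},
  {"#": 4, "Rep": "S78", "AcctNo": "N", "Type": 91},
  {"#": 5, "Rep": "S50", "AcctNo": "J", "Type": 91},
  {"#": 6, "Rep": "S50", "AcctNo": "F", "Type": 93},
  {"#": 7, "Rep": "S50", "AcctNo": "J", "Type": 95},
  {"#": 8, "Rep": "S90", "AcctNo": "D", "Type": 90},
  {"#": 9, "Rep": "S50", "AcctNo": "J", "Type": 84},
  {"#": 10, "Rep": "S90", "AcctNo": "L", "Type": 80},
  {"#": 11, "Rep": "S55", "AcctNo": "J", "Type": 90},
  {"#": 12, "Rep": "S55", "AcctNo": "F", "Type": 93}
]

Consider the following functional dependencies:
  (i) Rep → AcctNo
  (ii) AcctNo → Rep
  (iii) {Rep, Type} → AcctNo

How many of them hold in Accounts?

0

(i) Rep → AcctNo: Rep=S50: rows 1, 5, 6, 7, 9 → AcctNo takes values {Q, J, F} — violation; Rep=S55: rows 3, 11, 12 → AcctNo takes values {K, J, F} — violation; Rep=S90: rows 8, 10 → AcctNo takes values {D, L} — violation — fails.
(ii) AcctNo → Rep: AcctNo=D: rows 2, 8 → Rep takes values {S56, S90} — violation; AcctNo=J: rows 5, 7, 9, 11 → Rep takes values {S50, S55} — violation; AcctNo=F: rows 6, 12 → Rep takes values {S50, S55} — violation — fails.
(iii) {Rep, Type} → AcctNo: (Rep=S50, Type=95): rows 1, 7 → AcctNo takes values {Q, J} — violation — fails.
None of the 3 dependencies hold.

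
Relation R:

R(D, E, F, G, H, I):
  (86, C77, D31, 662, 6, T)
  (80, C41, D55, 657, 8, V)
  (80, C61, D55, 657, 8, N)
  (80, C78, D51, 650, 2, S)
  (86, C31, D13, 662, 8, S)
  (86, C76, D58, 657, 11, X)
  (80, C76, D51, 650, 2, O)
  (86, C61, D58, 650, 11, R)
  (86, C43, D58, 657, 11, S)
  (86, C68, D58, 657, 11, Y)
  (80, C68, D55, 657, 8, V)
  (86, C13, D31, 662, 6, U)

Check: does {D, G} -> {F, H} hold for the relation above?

No

(D=86, G=662): 3 rows → {F,H} takes values {(D31, 6), (D13, 8)} — violation
(D=80, G=657): 3 rows → {F,H} = (D55, 8), (D55, 8), (D55, 8) ✓
(D=80, G=650): 2 rows → {F,H} = (D51, 2), (D51, 2) ✓
(D=86, G=657): 3 rows → {F,H} = (D58, 11), (D58, 11), (D58, 11) ✓
(D=86, G=650): 1 row → {F,H} = (D58, 11) ✓
Two rows agree on {D, G} but differ on {F, H}, so {D, G} -> {F, H} does not hold.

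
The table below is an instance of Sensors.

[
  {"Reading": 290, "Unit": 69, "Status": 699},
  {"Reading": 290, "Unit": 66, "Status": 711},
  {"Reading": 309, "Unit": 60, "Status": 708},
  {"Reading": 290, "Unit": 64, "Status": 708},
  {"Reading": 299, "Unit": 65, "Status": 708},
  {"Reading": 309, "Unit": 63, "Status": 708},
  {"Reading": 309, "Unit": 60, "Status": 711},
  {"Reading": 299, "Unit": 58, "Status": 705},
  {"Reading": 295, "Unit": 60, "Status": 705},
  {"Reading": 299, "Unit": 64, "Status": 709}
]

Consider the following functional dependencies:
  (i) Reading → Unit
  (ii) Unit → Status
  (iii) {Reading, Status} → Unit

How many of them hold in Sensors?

(i) Reading → Unit: Reading=290: 3 rows → Unit takes values {69, 66, 64} — violation; Reading=309: 3 rows → Unit takes values {60, 63} — violation; Reading=299: 3 rows → Unit takes values {65, 58, 64} — violation — fails.
(ii) Unit → Status: Unit=60: 3 rows → Status takes values {708, 711, 705} — violation; Unit=64: 2 rows → Status takes values {708, 709} — violation — fails.
(iii) {Reading, Status} → Unit: (Reading=309, Status=708): 2 rows → Unit takes values {60, 63} — violation — fails.
None of the 3 dependencies hold.

0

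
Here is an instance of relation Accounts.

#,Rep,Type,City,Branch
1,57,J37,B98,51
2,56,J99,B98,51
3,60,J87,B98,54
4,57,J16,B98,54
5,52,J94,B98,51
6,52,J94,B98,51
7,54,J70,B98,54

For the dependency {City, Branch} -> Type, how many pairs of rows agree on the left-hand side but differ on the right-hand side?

(City=B98, Branch=51): violating pairs (1,2), (1,5), (1,6), (2,5), (2,6) — 5 pairs.
(City=B98, Branch=54): violating pairs (3,4), (3,7), (4,7) — 3 pairs.

8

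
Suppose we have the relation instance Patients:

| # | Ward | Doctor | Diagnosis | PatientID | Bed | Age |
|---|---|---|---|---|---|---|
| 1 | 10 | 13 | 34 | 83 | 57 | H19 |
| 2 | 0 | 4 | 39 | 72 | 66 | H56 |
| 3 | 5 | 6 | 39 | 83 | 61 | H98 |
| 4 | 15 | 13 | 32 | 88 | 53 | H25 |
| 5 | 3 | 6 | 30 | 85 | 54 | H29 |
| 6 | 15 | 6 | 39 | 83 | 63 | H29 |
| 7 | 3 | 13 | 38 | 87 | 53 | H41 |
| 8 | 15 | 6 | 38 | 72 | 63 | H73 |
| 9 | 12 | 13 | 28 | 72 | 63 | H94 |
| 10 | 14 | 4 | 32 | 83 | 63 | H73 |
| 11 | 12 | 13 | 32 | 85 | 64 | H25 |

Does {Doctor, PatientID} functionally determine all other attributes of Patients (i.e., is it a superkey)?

Rows 3 and 6 have the same {Doctor, PatientID} value (Doctor=6, PatientID=83) but are distinct tuples, so {Doctor, PatientID} does not determine every attribute — not a superkey.

No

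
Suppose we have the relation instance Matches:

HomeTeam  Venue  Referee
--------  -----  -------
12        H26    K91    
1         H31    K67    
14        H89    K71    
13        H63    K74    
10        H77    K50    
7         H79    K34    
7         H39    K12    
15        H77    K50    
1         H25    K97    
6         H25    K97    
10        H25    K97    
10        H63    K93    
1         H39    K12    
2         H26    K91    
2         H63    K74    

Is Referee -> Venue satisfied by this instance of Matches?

Referee=K91: 2 rows → Venue = H26, H26 ✓
Referee=K67: 1 row → Venue = H31 ✓
Referee=K71: 1 row → Venue = H89 ✓
Referee=K74: 2 rows → Venue = H63, H63 ✓
Referee=K50: 2 rows → Venue = H77, H77 ✓
Referee=K34: 1 row → Venue = H79 ✓
Referee=K12: 2 rows → Venue = H39, H39 ✓
Referee=K97: 3 rows → Venue = H25, H25, H25 ✓
Referee=K93: 1 row → Venue = H63 ✓
Every Referee value is associated with a single Venue value, so Referee -> Venue holds.

Yes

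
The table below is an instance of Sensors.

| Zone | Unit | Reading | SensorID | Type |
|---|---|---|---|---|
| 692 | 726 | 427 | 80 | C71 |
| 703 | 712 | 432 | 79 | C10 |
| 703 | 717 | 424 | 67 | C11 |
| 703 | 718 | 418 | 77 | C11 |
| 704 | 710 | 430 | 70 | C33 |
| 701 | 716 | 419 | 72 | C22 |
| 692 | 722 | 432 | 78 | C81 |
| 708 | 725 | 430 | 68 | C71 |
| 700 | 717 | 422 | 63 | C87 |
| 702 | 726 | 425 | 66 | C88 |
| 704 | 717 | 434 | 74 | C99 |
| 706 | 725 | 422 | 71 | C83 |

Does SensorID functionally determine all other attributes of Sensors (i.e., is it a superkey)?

All 12 rows have distinct SensorID values, so SensorID → (all attributes) holds and SensorID is a superkey.

Yes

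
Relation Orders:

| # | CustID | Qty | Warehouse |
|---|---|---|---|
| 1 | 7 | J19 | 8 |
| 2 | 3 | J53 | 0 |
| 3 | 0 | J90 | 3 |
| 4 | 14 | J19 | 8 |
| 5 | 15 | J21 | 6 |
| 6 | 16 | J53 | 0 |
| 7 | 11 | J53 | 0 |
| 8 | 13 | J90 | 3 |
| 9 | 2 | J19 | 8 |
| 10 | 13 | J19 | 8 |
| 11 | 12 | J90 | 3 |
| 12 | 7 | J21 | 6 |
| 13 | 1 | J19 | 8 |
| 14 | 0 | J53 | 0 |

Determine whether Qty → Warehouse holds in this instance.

Qty=J19: rows 1, 4, 9, 10, 13 → Warehouse = 8, 8, 8, 8, 8 ✓
Qty=J53: rows 2, 6, 7, 14 → Warehouse = 0, 0, 0, 0 ✓
Qty=J90: rows 3, 8, 11 → Warehouse = 3, 3, 3 ✓
Qty=J21: rows 5, 12 → Warehouse = 6, 6 ✓
Every Qty value is associated with a single Warehouse value, so Qty → Warehouse holds.

Yes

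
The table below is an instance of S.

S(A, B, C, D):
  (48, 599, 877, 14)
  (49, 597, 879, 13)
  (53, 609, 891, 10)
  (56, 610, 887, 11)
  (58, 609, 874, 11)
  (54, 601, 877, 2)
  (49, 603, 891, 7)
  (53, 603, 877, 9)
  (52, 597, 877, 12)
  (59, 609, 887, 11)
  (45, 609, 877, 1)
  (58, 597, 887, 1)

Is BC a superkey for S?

All 12 rows have distinct BC values, so BC → (all attributes) holds and BC is a superkey.

Yes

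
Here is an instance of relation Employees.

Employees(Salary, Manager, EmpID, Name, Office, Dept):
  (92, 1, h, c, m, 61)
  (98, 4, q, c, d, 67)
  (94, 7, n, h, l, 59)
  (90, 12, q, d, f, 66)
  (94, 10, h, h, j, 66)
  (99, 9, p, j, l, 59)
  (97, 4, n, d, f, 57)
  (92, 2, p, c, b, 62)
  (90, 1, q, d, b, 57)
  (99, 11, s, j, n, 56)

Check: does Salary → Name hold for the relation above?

Yes

Salary=92: 2 rows → Name = c, c ✓
Salary=98: 1 row → Name = c ✓
Salary=94: 2 rows → Name = h, h ✓
Salary=90: 2 rows → Name = d, d ✓
Salary=99: 2 rows → Name = j, j ✓
Salary=97: 1 row → Name = d ✓
Every Salary value is associated with a single Name value, so Salary → Name holds.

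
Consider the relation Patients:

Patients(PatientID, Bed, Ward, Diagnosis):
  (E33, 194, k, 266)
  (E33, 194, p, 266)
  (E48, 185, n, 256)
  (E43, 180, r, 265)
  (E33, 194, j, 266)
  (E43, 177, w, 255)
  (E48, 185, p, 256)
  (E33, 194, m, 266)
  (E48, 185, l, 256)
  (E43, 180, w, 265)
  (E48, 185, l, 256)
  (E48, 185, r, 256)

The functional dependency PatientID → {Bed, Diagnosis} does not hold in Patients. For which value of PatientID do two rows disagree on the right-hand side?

PatientID=E33: 4 rows → {Bed,Diagnosis} = (194, 266), (194, 266), (194, 266), (194, 266) ✓
PatientID=E48: 5 rows → {Bed,Diagnosis} = (185, 256), (185, 256), (185, 256), (185, 256), (185, 256) ✓
PatientID=E43: 3 rows → {Bed,Diagnosis} takes values {(180, 265), (177, 255)} — violation
The only PatientID value with inconsistent RHS is PatientID=E43.

E43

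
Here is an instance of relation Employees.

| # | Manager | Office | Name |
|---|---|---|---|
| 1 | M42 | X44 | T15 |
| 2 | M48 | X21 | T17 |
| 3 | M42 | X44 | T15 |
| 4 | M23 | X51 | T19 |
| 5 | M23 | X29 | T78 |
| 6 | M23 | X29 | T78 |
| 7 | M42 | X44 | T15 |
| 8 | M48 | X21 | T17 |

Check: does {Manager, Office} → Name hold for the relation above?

(Manager=M42, Office=X44): rows 1, 3, 7 → Name = T15, T15, T15 ✓
(Manager=M48, Office=X21): rows 2, 8 → Name = T17, T17 ✓
(Manager=M23, Office=X51): row 4 → Name = T19 ✓
(Manager=M23, Office=X29): rows 5, 6 → Name = T78, T78 ✓
Every {Manager, Office} value is associated with a single Name value, so {Manager, Office} → Name holds.

Yes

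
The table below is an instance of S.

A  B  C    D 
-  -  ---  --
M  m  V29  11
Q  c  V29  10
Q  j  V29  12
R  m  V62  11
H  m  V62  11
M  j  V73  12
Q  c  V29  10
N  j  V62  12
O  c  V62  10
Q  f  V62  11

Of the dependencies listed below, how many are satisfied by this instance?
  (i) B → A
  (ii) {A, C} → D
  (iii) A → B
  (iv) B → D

(i) B → A: B=m: 3 rows → A takes values {M, R, H} — violation; B=c: 3 rows → A takes values {Q, O} — violation; B=j: 3 rows → A takes values {Q, M, N} — violation — fails.
(ii) {A, C} → D: (A=Q, C=V29): 3 rows → D takes values {10, 12} — violation — fails.
(iii) A → B: A=M: 2 rows → B takes values {m, j} — violation; A=Q: 4 rows → B takes values {c, j, f} — violation — fails.
(iv) B → D: every LHS value maps to a single RHS value — holds.
1 of the 4 dependencies holds.

1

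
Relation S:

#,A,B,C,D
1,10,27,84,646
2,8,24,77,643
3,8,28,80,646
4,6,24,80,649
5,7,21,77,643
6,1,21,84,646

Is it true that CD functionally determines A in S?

No

(C=84, D=646): rows 1, 6 → A takes values {10, 1} — violation
(C=77, D=643): rows 2, 5 → A takes values {8, 7} — violation
(C=80, D=646): row 3 → A = 8 ✓
(C=80, D=649): row 4 → A = 6 ✓
Two rows agree on CD but differ on A, so CD -> A does not hold.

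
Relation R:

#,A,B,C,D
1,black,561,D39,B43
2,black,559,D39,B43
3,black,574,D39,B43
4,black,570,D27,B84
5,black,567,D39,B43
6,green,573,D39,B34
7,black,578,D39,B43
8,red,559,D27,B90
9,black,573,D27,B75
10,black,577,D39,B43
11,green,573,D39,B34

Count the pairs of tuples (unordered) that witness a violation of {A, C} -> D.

(A=black, C=D39): all 6 rows agree on D — 0 pairs.
(A=black, C=D27): violating pairs (4,9) — 1 pair.
(A=green, C=D39): all 2 rows agree on D — 0 pairs.

1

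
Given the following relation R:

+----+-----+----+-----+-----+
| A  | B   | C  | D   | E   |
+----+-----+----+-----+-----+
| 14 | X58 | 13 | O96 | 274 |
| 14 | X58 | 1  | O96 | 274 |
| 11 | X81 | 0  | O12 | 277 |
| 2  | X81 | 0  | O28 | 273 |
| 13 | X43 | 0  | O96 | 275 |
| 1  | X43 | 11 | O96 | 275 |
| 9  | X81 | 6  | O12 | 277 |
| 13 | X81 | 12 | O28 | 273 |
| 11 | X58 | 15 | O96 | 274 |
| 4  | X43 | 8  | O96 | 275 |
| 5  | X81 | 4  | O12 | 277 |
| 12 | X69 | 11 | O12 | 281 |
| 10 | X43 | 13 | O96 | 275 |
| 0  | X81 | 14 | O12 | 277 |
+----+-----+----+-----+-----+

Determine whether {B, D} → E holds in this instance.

(B=X58, D=O96): 3 rows → E = 274, 274, 274 ✓
(B=X81, D=O12): 4 rows → E = 277, 277, 277, 277 ✓
(B=X81, D=O28): 2 rows → E = 273, 273 ✓
(B=X43, D=O96): 4 rows → E = 275, 275, 275, 275 ✓
(B=X69, D=O12): 1 row → E = 281 ✓
Every {B, D} value is associated with a single E value, so {B, D} → E holds.

Yes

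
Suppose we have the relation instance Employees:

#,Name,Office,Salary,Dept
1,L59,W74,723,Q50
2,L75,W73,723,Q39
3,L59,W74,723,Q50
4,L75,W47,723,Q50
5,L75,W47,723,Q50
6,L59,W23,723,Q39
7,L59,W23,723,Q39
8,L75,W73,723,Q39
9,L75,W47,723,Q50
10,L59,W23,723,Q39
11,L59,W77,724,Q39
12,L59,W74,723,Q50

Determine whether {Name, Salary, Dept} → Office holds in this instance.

Yes

(Name=L59, Salary=723, Dept=Q50): rows 1, 3, 12 → Office = W74, W74, W74 ✓
(Name=L75, Salary=723, Dept=Q39): rows 2, 8 → Office = W73, W73 ✓
(Name=L75, Salary=723, Dept=Q50): rows 4, 5, 9 → Office = W47, W47, W47 ✓
(Name=L59, Salary=723, Dept=Q39): rows 6, 7, 10 → Office = W23, W23, W23 ✓
(Name=L59, Salary=724, Dept=Q39): row 11 → Office = W77 ✓
Every {Name, Salary, Dept} value is associated with a single Office value, so {Name, Salary, Dept} → Office holds.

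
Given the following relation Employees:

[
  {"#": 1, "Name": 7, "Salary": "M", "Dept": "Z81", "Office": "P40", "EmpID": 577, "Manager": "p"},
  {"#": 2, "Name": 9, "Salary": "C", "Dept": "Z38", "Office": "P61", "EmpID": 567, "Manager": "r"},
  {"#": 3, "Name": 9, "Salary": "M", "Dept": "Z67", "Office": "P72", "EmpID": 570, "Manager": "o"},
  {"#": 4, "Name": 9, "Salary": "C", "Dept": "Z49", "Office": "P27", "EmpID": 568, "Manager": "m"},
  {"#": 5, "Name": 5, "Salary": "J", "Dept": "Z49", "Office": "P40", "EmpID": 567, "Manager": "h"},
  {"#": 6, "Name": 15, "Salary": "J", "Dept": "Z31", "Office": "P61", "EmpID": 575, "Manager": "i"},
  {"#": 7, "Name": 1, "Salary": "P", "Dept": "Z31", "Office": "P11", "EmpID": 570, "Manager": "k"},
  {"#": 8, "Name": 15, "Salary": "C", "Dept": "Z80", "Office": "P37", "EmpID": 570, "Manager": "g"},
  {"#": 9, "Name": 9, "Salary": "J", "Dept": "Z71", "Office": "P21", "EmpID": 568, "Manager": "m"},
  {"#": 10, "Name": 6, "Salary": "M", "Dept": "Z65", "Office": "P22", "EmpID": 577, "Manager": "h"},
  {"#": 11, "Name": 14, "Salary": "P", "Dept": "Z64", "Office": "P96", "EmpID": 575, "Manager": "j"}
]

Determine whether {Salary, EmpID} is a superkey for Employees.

Rows 1 and 10 have the same {Salary, EmpID} value (Salary=M, EmpID=577) but are distinct tuples, so {Salary, EmpID} does not determine every attribute — not a superkey.

No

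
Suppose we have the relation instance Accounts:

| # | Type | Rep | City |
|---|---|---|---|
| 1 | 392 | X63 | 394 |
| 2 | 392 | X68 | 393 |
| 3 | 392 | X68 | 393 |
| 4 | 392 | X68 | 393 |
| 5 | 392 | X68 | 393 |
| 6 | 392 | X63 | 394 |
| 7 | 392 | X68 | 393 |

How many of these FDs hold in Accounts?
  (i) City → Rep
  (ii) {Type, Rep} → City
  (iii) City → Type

(i) City → Rep: every LHS value maps to a single RHS value — holds.
(ii) {Type, Rep} → City: every LHS value maps to a single RHS value — holds.
(iii) City → Type: every LHS value maps to a single RHS value — holds.
3 of the 3 dependencies hold.

3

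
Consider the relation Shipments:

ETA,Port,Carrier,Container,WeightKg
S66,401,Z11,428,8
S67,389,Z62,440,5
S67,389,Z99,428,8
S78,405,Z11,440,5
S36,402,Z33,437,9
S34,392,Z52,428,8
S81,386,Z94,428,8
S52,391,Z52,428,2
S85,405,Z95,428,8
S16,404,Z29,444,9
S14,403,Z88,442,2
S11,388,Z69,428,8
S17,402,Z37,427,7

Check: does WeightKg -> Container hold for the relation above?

No

WeightKg=8: 6 rows → Container = 428, 428, 428, 428, 428, 428 ✓
WeightKg=5: 2 rows → Container = 440, 440 ✓
WeightKg=9: 2 rows → Container takes values {437, 444} — violation
WeightKg=2: 2 rows → Container takes values {428, 442} — violation
WeightKg=7: 1 row → Container = 427 ✓
Two rows agree on WeightKg but differ on Container, so WeightKg -> Container does not hold.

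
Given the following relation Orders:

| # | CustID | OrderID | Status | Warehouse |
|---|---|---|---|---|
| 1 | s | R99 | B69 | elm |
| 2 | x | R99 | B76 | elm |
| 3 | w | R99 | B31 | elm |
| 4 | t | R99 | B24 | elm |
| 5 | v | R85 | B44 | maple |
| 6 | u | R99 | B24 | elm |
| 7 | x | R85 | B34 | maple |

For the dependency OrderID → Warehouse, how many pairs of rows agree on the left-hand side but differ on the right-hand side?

0

OrderID=R99: all 5 rows agree on Warehouse — 0 pairs.
OrderID=R85: all 2 rows agree on Warehouse — 0 pairs.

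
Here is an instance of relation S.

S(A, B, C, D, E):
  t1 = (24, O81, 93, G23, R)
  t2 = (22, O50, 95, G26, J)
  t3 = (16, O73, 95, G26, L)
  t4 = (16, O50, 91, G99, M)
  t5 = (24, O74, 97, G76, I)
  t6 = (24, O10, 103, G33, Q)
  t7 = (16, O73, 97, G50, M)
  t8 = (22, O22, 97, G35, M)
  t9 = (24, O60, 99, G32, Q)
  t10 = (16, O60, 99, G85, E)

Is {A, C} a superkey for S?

All 10 rows have distinct {A, C} values, so {A, C} → (all attributes) holds and {A, C} is a superkey.

Yes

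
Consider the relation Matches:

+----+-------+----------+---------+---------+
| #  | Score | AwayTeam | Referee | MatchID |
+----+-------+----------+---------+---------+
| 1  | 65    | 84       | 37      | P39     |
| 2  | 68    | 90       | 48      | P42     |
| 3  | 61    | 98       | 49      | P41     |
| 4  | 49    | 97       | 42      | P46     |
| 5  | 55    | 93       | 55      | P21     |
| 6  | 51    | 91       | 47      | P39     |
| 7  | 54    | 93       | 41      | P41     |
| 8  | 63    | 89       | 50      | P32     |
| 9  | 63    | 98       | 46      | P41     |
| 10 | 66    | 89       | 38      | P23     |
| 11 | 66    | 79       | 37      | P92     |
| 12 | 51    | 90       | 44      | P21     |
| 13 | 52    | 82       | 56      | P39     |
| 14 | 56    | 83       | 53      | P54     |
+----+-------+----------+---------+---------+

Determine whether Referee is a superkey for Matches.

No

Rows 1 and 11 have the same Referee value Referee=37 but are distinct tuples, so Referee does not determine every attribute — not a superkey.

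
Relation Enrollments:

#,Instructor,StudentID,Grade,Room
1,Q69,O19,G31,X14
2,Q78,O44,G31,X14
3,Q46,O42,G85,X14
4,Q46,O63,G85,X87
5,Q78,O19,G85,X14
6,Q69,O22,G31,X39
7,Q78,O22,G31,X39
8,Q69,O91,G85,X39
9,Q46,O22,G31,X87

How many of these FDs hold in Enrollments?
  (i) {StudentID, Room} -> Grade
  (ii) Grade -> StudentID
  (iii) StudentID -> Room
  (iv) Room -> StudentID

0

(i) {StudentID, Room} -> Grade: (StudentID=O19, Room=X14): rows 1, 5 → Grade takes values {G31, G85} — violation — fails.
(ii) Grade -> StudentID: Grade=G31: rows 1, 2, 6, 7, 9 → StudentID takes values {O19, O44, O22} — violation; Grade=G85: rows 3, 4, 5, 8 → StudentID takes values {O42, O63, O19, O91} — violation — fails.
(iii) StudentID -> Room: StudentID=O22: rows 6, 7, 9 → Room takes values {X39, X87} — violation — fails.
(iv) Room -> StudentID: Room=X14: rows 1, 2, 3, 5 → StudentID takes values {O19, O44, O42} — violation; Room=X87: rows 4, 9 → StudentID takes values {O63, O22} — violation; Room=X39: rows 6, 7, 8 → StudentID takes values {O22, O91} — violation — fails.
None of the 4 dependencies hold.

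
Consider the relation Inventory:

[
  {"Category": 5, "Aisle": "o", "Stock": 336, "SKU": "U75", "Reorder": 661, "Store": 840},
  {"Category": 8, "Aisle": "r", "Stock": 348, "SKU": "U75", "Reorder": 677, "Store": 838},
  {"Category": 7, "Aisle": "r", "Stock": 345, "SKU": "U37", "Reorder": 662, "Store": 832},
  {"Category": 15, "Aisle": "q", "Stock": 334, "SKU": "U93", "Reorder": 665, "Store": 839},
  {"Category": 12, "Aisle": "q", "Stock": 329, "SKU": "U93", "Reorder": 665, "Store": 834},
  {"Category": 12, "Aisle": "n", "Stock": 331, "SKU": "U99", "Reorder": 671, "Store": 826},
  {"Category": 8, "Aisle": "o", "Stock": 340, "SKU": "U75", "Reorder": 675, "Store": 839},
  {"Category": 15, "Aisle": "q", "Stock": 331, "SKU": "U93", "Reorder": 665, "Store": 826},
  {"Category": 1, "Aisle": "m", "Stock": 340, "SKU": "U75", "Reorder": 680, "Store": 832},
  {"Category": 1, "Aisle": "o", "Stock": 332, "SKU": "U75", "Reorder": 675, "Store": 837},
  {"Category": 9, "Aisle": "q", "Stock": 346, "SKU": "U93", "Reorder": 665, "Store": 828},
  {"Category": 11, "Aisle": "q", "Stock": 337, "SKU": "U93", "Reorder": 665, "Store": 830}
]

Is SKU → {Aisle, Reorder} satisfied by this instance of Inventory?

SKU=U75: 5 rows → {Aisle,Reorder} takes values {(o, 661), (r, 677), (o, 675), (m, 680)} — violation
SKU=U37: 1 row → {Aisle,Reorder} = (r, 662) ✓
SKU=U93: 5 rows → {Aisle,Reorder} = (q, 665), (q, 665), (q, 665), (q, 665), (q, 665) ✓
SKU=U99: 1 row → {Aisle,Reorder} = (n, 671) ✓
Two rows agree on SKU but differ on {Aisle, Reorder}, so SKU → {Aisle, Reorder} does not hold.

No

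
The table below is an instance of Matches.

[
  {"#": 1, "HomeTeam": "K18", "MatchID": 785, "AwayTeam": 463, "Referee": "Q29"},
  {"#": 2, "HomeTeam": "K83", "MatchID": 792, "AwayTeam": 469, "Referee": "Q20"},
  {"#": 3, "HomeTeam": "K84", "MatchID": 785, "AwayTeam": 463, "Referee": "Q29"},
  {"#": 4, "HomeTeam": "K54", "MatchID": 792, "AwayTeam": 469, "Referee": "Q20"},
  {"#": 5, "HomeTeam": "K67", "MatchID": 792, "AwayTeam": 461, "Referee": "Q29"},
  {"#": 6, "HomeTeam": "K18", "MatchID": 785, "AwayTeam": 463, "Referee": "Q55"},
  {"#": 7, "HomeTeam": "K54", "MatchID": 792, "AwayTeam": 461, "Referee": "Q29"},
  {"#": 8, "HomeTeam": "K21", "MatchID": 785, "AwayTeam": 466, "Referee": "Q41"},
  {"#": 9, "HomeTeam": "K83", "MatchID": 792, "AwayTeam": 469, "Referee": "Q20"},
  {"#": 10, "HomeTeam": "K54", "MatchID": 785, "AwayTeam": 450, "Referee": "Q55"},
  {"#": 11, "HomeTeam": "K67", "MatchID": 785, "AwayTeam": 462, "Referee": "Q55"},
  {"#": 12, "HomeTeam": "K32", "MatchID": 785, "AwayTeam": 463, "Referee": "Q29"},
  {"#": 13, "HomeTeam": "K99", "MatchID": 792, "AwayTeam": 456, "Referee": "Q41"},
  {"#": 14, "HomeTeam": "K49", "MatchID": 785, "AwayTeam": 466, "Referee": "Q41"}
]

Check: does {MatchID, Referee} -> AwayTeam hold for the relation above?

(MatchID=785, Referee=Q29): rows 1, 3, 12 → AwayTeam = 463, 463, 463 ✓
(MatchID=792, Referee=Q20): rows 2, 4, 9 → AwayTeam = 469, 469, 469 ✓
(MatchID=792, Referee=Q29): rows 5, 7 → AwayTeam = 461, 461 ✓
(MatchID=785, Referee=Q55): rows 6, 10, 11 → AwayTeam takes values {463, 450, 462} — violation
(MatchID=785, Referee=Q41): rows 8, 14 → AwayTeam = 466, 466 ✓
(MatchID=792, Referee=Q41): row 13 → AwayTeam = 456 ✓
Two rows agree on {MatchID, Referee} but differ on AwayTeam, so {MatchID, Referee} -> AwayTeam does not hold.

No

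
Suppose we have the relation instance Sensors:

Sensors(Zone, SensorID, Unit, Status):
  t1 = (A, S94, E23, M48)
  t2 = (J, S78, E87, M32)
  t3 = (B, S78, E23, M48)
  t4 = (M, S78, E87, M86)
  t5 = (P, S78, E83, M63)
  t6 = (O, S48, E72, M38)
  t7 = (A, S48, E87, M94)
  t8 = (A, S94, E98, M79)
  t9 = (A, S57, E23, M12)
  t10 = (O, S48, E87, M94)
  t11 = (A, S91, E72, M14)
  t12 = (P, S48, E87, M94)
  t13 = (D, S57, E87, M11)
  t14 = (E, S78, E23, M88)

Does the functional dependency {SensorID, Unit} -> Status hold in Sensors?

(SensorID=S94, Unit=E23): row 1 → Status = M48 ✓
(SensorID=S78, Unit=E87): rows 2, 4 → Status takes values {M32, M86} — violation
(SensorID=S78, Unit=E23): rows 3, 14 → Status takes values {M48, M88} — violation
(SensorID=S78, Unit=E83): row 5 → Status = M63 ✓
(SensorID=S48, Unit=E72): row 6 → Status = M38 ✓
(SensorID=S48, Unit=E87): rows 7, 10, 12 → Status = M94, M94, M94 ✓
(SensorID=S94, Unit=E98): row 8 → Status = M79 ✓
(SensorID=S57, Unit=E23): row 9 → Status = M12 ✓
(SensorID=S91, Unit=E72): row 11 → Status = M14 ✓
(SensorID=S57, Unit=E87): row 13 → Status = M11 ✓
Two rows agree on {SensorID, Unit} but differ on Status, so {SensorID, Unit} -> Status does not hold.

No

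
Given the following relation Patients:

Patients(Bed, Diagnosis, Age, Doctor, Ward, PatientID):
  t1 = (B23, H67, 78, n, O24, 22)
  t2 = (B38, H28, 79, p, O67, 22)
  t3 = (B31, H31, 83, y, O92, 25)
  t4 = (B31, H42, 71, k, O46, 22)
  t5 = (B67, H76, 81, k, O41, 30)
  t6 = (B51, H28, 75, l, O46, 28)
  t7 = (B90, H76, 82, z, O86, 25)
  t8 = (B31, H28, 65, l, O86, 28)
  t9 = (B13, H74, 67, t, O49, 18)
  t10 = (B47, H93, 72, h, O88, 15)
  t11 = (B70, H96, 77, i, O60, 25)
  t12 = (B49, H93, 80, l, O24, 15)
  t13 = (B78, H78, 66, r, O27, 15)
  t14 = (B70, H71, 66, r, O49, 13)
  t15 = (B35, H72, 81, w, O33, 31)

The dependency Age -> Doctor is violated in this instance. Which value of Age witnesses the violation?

Age=78: row 1 → Doctor = n ✓
Age=79: row 2 → Doctor = p ✓
Age=83: row 3 → Doctor = y ✓
Age=71: row 4 → Doctor = k ✓
Age=81: rows 5, 15 → Doctor takes values {k, w} — violation
Age=75: row 6 → Doctor = l ✓
Age=82: row 7 → Doctor = z ✓
Age=65: row 8 → Doctor = l ✓
Age=67: row 9 → Doctor = t ✓
Age=72: row 10 → Doctor = h ✓
Age=77: row 11 → Doctor = i ✓
Age=80: row 12 → Doctor = l ✓
Age=66: rows 13, 14 → Doctor = r, r ✓
The only Age value with inconsistent Doctor is Age=81.

81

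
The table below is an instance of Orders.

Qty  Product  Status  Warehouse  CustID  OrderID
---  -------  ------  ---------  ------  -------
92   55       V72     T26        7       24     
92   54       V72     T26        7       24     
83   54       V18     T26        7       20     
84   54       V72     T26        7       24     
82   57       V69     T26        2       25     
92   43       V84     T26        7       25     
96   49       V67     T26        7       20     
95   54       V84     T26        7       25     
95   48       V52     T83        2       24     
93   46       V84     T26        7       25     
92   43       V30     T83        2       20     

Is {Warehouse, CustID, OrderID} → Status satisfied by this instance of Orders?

No

(Warehouse=T26, CustID=7, OrderID=24): 3 rows → Status = V72, V72, V72 ✓
(Warehouse=T26, CustID=7, OrderID=20): 2 rows → Status takes values {V18, V67} — violation
(Warehouse=T26, CustID=2, OrderID=25): 1 row → Status = V69 ✓
(Warehouse=T26, CustID=7, OrderID=25): 3 rows → Status = V84, V84, V84 ✓
(Warehouse=T83, CustID=2, OrderID=24): 1 row → Status = V52 ✓
(Warehouse=T83, CustID=2, OrderID=20): 1 row → Status = V30 ✓
Two rows agree on {Warehouse, CustID, OrderID} but differ on Status, so {Warehouse, CustID, OrderID} → Status does not hold.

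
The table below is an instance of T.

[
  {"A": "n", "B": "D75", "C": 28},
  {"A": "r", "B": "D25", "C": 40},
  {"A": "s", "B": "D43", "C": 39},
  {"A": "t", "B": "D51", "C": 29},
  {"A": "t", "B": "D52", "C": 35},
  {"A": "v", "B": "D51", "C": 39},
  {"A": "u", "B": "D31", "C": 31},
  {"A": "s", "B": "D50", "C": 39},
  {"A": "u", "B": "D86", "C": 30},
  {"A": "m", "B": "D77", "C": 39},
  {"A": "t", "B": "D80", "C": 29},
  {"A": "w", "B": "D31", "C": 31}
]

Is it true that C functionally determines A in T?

No

C=28: 1 row → A = n ✓
C=40: 1 row → A = r ✓
C=39: 4 rows → A takes values {s, v, m} — violation
C=29: 2 rows → A = t, t ✓
C=35: 1 row → A = t ✓
C=31: 2 rows → A takes values {u, w} — violation
C=30: 1 row → A = u ✓
Two rows agree on C but differ on A, so C -> A does not hold.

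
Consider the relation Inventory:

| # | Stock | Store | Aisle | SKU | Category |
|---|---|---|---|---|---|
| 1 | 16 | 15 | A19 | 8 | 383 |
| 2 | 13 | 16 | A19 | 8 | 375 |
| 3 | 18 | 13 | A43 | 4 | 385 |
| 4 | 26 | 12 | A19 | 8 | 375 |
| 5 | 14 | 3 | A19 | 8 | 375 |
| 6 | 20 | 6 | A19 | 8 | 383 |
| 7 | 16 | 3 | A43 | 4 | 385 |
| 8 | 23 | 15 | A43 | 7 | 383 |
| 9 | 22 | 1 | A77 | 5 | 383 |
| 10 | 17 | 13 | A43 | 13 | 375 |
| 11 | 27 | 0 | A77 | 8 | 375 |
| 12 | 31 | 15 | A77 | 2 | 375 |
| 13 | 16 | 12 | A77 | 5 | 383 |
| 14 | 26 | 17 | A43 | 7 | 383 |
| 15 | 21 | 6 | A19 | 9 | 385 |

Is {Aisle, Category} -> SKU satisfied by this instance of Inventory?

(Aisle=A19, Category=383): rows 1, 6 → SKU = 8, 8 ✓
(Aisle=A19, Category=375): rows 2, 4, 5 → SKU = 8, 8, 8 ✓
(Aisle=A43, Category=385): rows 3, 7 → SKU = 4, 4 ✓
(Aisle=A43, Category=383): rows 8, 14 → SKU = 7, 7 ✓
(Aisle=A77, Category=383): rows 9, 13 → SKU = 5, 5 ✓
(Aisle=A43, Category=375): row 10 → SKU = 13 ✓
(Aisle=A77, Category=375): rows 11, 12 → SKU takes values {8, 2} — violation
(Aisle=A19, Category=385): row 15 → SKU = 9 ✓
Two rows agree on {Aisle, Category} but differ on SKU, so {Aisle, Category} -> SKU does not hold.

No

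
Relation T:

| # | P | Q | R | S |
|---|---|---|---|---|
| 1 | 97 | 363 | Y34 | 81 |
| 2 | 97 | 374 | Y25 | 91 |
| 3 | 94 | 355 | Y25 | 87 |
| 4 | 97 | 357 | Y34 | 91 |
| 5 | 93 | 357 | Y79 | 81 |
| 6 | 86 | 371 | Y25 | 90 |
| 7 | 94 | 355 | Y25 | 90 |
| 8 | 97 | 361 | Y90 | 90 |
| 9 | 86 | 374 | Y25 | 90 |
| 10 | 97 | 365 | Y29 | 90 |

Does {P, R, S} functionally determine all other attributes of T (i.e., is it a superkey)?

Rows 6 and 9 have the same {P, R, S} value (P=86, R=Y25, S=90) but are distinct tuples, so {P, R, S} does not determine every attribute — not a superkey.

No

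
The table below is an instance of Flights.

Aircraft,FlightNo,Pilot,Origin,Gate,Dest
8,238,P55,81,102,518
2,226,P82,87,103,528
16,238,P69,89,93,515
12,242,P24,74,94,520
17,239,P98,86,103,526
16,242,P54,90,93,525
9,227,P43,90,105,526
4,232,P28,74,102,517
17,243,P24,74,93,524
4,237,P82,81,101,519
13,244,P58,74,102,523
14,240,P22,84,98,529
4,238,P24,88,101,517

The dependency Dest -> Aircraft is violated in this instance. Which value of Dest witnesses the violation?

526

Dest=518: 1 row → Aircraft = 8 ✓
Dest=528: 1 row → Aircraft = 2 ✓
Dest=515: 1 row → Aircraft = 16 ✓
Dest=520: 1 row → Aircraft = 12 ✓
Dest=526: 2 rows → Aircraft takes values {17, 9} — violation
Dest=525: 1 row → Aircraft = 16 ✓
Dest=517: 2 rows → Aircraft = 4, 4 ✓
Dest=524: 1 row → Aircraft = 17 ✓
Dest=519: 1 row → Aircraft = 4 ✓
Dest=523: 1 row → Aircraft = 13 ✓
Dest=529: 1 row → Aircraft = 14 ✓
The only Dest value with inconsistent Aircraft is Dest=526.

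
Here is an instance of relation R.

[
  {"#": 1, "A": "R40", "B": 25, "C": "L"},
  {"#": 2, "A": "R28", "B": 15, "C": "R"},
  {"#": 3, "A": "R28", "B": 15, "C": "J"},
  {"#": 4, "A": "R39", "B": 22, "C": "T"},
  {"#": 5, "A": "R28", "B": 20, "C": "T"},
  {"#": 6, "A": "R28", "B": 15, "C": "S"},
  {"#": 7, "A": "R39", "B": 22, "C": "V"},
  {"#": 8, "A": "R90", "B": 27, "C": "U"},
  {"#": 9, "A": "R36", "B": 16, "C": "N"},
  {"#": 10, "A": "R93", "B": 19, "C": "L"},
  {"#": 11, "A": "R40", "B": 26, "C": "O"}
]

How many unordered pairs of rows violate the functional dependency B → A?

0

B=15: all 3 rows agree on A — 0 pairs.
B=22: all 2 rows agree on A — 0 pairs.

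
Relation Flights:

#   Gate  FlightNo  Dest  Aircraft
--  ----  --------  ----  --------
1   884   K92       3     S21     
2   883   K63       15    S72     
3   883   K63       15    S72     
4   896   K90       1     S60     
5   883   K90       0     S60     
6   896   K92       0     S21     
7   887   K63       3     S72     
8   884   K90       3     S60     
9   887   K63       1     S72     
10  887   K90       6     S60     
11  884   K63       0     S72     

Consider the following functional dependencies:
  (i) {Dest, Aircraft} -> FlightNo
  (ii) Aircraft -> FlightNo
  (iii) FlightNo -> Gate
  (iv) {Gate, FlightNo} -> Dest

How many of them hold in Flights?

(i) {Dest, Aircraft} -> FlightNo: every LHS value maps to a single RHS value — holds.
(ii) Aircraft -> FlightNo: every LHS value maps to a single RHS value — holds.
(iii) FlightNo -> Gate: FlightNo=K92: rows 1, 6 → Gate takes values {884, 896} — violation; FlightNo=K63: rows 2, 3, 7, 9, 11 → Gate takes values {883, 887, 884} — violation; FlightNo=K90: rows 4, 5, 8, 10 → Gate takes values {896, 883, 884, 887} — violation — fails.
(iv) {Gate, FlightNo} -> Dest: (Gate=887, FlightNo=K63): rows 7, 9 → Dest takes values {3, 1} — violation — fails.
2 of the 4 dependencies hold.

2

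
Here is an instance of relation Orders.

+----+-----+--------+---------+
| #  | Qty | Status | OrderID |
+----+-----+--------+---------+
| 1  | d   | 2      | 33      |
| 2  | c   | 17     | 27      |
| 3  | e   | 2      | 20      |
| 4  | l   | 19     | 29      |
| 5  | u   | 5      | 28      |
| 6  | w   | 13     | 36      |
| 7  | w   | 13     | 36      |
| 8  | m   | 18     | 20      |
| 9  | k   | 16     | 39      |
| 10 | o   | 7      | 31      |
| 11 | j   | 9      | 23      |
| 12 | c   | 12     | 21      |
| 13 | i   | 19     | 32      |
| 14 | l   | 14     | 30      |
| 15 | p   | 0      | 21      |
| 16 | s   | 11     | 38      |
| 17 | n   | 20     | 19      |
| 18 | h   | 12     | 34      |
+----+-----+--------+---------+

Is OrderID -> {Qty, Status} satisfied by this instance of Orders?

No

OrderID=33: row 1 → {Qty,Status} = (d, 2) ✓
OrderID=27: row 2 → {Qty,Status} = (c, 17) ✓
OrderID=20: rows 3, 8 → {Qty,Status} takes values {(e, 2), (m, 18)} — violation
OrderID=29: row 4 → {Qty,Status} = (l, 19) ✓
OrderID=28: row 5 → {Qty,Status} = (u, 5) ✓
OrderID=36: rows 6, 7 → {Qty,Status} = (w, 13), (w, 13) ✓
OrderID=39: row 9 → {Qty,Status} = (k, 16) ✓
OrderID=31: row 10 → {Qty,Status} = (o, 7) ✓
OrderID=23: row 11 → {Qty,Status} = (j, 9) ✓
OrderID=21: rows 12, 15 → {Qty,Status} takes values {(c, 12), (p, 0)} — violation
OrderID=32: row 13 → {Qty,Status} = (i, 19) ✓
OrderID=30: row 14 → {Qty,Status} = (l, 14) ✓
OrderID=38: row 16 → {Qty,Status} = (s, 11) ✓
OrderID=19: row 17 → {Qty,Status} = (n, 20) ✓
OrderID=34: row 18 → {Qty,Status} = (h, 12) ✓
Two rows agree on OrderID but differ on {Qty, Status}, so OrderID -> {Qty, Status} does not hold.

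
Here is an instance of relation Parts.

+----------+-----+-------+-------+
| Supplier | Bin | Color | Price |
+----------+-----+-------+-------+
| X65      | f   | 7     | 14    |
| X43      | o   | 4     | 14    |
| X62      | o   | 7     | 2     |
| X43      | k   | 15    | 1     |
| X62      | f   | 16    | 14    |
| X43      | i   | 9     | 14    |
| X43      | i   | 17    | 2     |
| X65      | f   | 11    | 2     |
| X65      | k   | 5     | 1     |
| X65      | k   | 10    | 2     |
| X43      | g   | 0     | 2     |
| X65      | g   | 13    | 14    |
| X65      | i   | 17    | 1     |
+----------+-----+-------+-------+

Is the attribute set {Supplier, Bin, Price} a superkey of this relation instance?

Yes

All 13 rows have distinct {Supplier, Bin, Price} values, so {Supplier, Bin, Price} → (all attributes) holds and {Supplier, Bin, Price} is a superkey.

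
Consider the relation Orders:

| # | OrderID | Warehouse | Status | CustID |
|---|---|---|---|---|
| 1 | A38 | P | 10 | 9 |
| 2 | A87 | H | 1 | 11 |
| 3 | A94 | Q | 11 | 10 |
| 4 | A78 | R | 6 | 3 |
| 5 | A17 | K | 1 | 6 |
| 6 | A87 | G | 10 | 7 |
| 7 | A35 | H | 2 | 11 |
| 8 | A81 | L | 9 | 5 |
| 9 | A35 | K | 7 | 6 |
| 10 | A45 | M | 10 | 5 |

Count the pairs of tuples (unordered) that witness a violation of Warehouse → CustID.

Warehouse=H: all 2 rows agree on CustID — 0 pairs.
Warehouse=K: all 2 rows agree on CustID — 0 pairs.

0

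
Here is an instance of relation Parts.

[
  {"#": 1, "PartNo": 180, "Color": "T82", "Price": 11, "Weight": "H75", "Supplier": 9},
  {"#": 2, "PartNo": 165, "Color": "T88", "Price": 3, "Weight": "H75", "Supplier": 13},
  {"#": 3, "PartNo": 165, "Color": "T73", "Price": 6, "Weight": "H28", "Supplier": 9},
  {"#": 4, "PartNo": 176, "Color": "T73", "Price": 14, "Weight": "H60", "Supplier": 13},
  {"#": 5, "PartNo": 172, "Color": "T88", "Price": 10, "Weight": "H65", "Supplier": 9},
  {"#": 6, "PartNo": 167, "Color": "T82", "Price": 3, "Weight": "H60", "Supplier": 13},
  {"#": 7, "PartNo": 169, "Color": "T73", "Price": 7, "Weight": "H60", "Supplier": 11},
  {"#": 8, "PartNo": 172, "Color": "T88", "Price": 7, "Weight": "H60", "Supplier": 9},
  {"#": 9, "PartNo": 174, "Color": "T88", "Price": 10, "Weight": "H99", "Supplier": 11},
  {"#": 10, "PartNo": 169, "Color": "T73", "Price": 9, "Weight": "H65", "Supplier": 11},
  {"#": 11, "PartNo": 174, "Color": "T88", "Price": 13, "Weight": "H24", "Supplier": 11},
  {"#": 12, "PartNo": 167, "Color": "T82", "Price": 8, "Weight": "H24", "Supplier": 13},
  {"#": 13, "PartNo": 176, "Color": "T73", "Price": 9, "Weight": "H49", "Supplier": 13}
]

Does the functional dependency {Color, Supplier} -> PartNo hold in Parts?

Yes

(Color=T82, Supplier=9): row 1 → PartNo = 180 ✓
(Color=T88, Supplier=13): row 2 → PartNo = 165 ✓
(Color=T73, Supplier=9): row 3 → PartNo = 165 ✓
(Color=T73, Supplier=13): rows 4, 13 → PartNo = 176, 176 ✓
(Color=T88, Supplier=9): rows 5, 8 → PartNo = 172, 172 ✓
(Color=T82, Supplier=13): rows 6, 12 → PartNo = 167, 167 ✓
(Color=T73, Supplier=11): rows 7, 10 → PartNo = 169, 169 ✓
(Color=T88, Supplier=11): rows 9, 11 → PartNo = 174, 174 ✓
Every {Color, Supplier} value is associated with a single PartNo value, so {Color, Supplier} -> PartNo holds.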